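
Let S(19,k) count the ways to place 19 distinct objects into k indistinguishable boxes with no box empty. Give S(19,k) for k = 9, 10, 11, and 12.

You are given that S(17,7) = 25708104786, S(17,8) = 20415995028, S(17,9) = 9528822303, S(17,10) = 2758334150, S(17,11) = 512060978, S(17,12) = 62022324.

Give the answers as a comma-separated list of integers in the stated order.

1144614626805, 477297033785, 129413217791, 23466951300

[18] T[18,8]:8*20415995028+25708104786=189036065010 · T[18,9]:9*9528822303+20415995028=106175395755 · T[18,10]:10*2758334150+9528822303=37112163803 · T[18,11]:11*512060978+2758334150=8391004908 · T[18,12]:12*62022324+512060978=1256328866
[19] T[19,9]:9*106175395755+189036065010=1144614626805 · T[19,10]:10*37112163803+106175395755=477297033785 · T[19,11]:11*8391004908+37112163803=129413217791 · T[19,12]:12*1256328866+8391004908=23466951300
Read S(19,9) = 1144614626805, S(19,10) = 477297033785, S(19,11) = 129413217791, S(19,12) = 23466951300.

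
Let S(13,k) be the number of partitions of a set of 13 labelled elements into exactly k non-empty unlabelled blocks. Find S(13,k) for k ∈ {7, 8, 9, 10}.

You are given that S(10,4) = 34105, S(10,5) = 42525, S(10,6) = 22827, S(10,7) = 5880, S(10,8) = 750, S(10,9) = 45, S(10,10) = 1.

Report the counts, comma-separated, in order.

@11  (11,5):42525·5+34105→246730, (11,6):22827·6+42525→179487, (11,7):5880·7+22827→63987, (11,8):750·8+5880→11880, (11,9):45·9+750→1155, (11,10):1·10+45→55
@12  (12,6):179487·6+246730→1323652, (12,7):63987·7+179487→627396, (12,8):11880·8+63987→159027, (12,9):1155·9+11880→22275, (12,10):55·10+1155→1705
@13  (13,7):627396·7+1323652→5715424, (13,8):159027·8+627396→1899612, (13,9):22275·9+159027→359502, (13,10):1705·10+22275→39325
Read S(13,7) = 5715424, S(13,8) = 1899612, S(13,9) = 359502, S(13,10) = 39325.

5715424, 1899612, 359502, 39325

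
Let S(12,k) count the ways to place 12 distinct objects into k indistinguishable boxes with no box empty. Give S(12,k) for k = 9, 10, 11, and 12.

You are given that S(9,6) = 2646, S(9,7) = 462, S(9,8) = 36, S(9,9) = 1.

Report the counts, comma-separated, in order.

row 10: T[10][7]=7·462+2646=5880  T[10][8]=8·36+462=750  T[10][9]=9·1+36=45  T[10][10]=10·0+1=1
row 11: T[11][8]=8·750+5880=11880  T[11][9]=9·45+750=1155  T[11][10]=10·1+45=55  T[11][11]=11·0+1=1
row 12: T[12][9]=9·1155+11880=22275  T[12][10]=10·55+1155=1705  T[12][11]=11·1+55=66  T[12][12]=12·0+1=1
Read S(12,9) = 22275, S(12,10) = 1705, S(12,11) = 66, S(12,12) = 1.

22275, 1705, 66, 1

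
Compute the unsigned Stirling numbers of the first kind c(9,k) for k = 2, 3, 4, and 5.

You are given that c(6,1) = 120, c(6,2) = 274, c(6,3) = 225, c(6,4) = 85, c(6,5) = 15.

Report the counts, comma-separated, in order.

109584, 118124, 67284, 22449

[7] T[7,1]:6*120+0=720 · T[7,2]:6*274+120=1764 · T[7,3]:6*225+274=1624 · T[7,4]:6*85+225=735 · T[7,5]:6*15+85=175
[8] T[8,1]:7*720+0=5040 · T[8,2]:7*1764+720=13068 · T[8,3]:7*1624+1764=13132 · T[8,4]:7*735+1624=6769 · T[8,5]:7*175+735=1960
[9] T[9,2]:8*13068+5040=109584 · T[9,3]:8*13132+13068=118124 · T[9,4]:8*6769+13132=67284 · T[9,5]:8*1960+6769=22449
Read c(9,2) = 109584, c(9,3) = 118124, c(9,4) = 67284, c(9,5) = 22449.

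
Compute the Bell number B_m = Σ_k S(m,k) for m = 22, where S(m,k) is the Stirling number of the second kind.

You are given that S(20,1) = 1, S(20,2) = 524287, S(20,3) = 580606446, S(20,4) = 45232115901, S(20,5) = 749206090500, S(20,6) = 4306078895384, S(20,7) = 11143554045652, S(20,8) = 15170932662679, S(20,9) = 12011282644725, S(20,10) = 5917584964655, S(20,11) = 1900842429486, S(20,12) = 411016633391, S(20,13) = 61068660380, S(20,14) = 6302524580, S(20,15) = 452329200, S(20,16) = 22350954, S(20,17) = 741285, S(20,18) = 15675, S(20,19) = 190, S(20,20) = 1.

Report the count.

i=21: T(21,1)=0+1·1=1 | T(21,2)=1+2·524287=1048575 | T(21,3)=524287+3·580606446=1742343625 | T(21,4)=580606446+4·45232115901=181509070050 | T(21,5)=45232115901+5·749206090500=3791262568401 | T(21,6)=749206090500+6·4306078895384=26585679462804 | T(21,7)=4306078895384+7·11143554045652=82310957214948 | T(21,8)=11143554045652+8·15170932662679=132511015347084 | T(21,9)=15170932662679+9·12011282644725=123272476465204 | T(21,10)=12011282644725+10·5917584964655=71187132291275 | T(21,11)=5917584964655+11·1900842429486=26826851689001 | T(21,12)=1900842429486+12·411016633391=6833042030178 | T(21,13)=411016633391+13·61068660380=1204909218331 | T(21,14)=61068660380+14·6302524580=149304004500 | T(21,15)=6302524580+15·452329200=13087462580 | T(21,16)=452329200+16·22350954=809944464 | T(21,17)=22350954+17·741285=34952799 | T(21,18)=741285+18·15675=1023435 | T(21,19)=15675+19·190=19285 | T(21,20)=190+20·1=210 | T(21,21)=1+21·0=1
i=22: T(22,1)=0+1·1=1 | T(22,2)=1+2·1048575=2097151 | T(22,3)=1048575+3·1742343625=5228079450 | T(22,4)=1742343625+4·181509070050=727778623825 | T(22,5)=181509070050+5·3791262568401=19137821912055 | T(22,6)=3791262568401+6·26585679462804=163305339345225 | T(22,7)=26585679462804+7·82310957214948=602762379967440 | T(22,8)=82310957214948+8·132511015347084=1142399079991620 | T(22,9)=132511015347084+9·123272476465204=1241963303533920 | T(22,10)=123272476465204+10·71187132291275=835143799377954 | T(22,11)=71187132291275+11·26826851689001=366282500870286 | T(22,12)=26826851689001+12·6833042030178=108823356051137 | T(22,13)=6833042030178+13·1204909218331=22496861868481 | T(22,14)=1204909218331+14·149304004500=3295165281331 | T(22,15)=149304004500+15·13087462580=345615943200 | T(22,16)=13087462580+16·809944464=26046574004 | T(22,17)=809944464+17·34952799=1404142047 | T(22,18)=34952799+18·1023435=53374629 | T(22,19)=1023435+19·19285=1389850 | T(22,20)=19285+20·210=23485 | T(22,21)=210+21·1=231 | T(22,22)=1+22·0=1
B_22 = ΣS(22,k) = 1+2097151+5228079450+727778623825+19137821912055+163305339345225+602762379967440+1142399079991620+1241963303533920+835143799377954+366282500870286+108823356051137+22496861868481+3295165281331+345615943200+26046574004+1404142047+53374629+1389850+23485+231+1 = 4506715738447323

4506715738447323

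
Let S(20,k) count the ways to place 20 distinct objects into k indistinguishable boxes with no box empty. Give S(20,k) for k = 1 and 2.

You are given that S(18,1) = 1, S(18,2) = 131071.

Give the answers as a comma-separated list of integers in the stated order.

[19] T[19,1]:1*1+0=1 · T[19,2]:2*131071+1=262143
[20] T[20,1]:1*1+0=1 · T[20,2]:2*262143+1=524287
Read S(20,1) = 1, S(20,2) = 524287.

1, 524287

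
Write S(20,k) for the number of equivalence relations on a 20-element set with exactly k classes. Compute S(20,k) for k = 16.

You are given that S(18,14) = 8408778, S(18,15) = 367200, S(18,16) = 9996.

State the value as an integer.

row 19: T[19][15]=15·367200+8408778=13916778  T[19][16]=16·9996+367200=527136
row 20: T[20][16]=16·527136+13916778=22350954
Read S(20,16) = 22350954.

22350954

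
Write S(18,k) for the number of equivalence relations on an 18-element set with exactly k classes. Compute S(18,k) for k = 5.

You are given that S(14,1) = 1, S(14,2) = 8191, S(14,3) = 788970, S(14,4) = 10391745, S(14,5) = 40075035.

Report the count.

28958095545

i=15: T(15,2)=1+2·8191=16383 | T(15,3)=8191+3·788970=2375101 | T(15,4)=788970+4·10391745=42355950 | T(15,5)=10391745+5·40075035=210766920
i=16: T(16,3)=16383+3·2375101=7141686 | T(16,4)=2375101+4·42355950=171798901 | T(16,5)=42355950+5·210766920=1096190550
i=17: T(17,4)=7141686+4·171798901=694337290 | T(17,5)=171798901+5·1096190550=5652751651
i=18: T(18,5)=694337290+5·5652751651=28958095545
Read S(18,5) = 28958095545.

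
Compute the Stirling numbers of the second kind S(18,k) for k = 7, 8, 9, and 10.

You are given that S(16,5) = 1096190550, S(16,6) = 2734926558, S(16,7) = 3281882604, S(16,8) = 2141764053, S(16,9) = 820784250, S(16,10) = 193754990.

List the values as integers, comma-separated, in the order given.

197462483400, 189036065010, 106175395755, 37112163803

[17] T[17,6]:6*2734926558+1096190550=17505749898 · T[17,7]:7*3281882604+2734926558=25708104786 · T[17,8]:8*2141764053+3281882604=20415995028 · T[17,9]:9*820784250+2141764053=9528822303 · T[17,10]:10*193754990+820784250=2758334150
[18] T[18,7]:7*25708104786+17505749898=197462483400 · T[18,8]:8*20415995028+25708104786=189036065010 · T[18,9]:9*9528822303+20415995028=106175395755 · T[18,10]:10*2758334150+9528822303=37112163803
Read S(18,7) = 197462483400, S(18,8) = 189036065010, S(18,9) = 106175395755, S(18,10) = 37112163803.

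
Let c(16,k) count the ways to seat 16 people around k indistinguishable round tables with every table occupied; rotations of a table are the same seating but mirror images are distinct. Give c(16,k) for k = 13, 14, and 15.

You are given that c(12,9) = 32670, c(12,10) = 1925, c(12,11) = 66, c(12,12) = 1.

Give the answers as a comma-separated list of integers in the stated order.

[13] T[13,10]:12*1925+32670=55770 · T[13,11]:12*66+1925=2717 · T[13,12]:12*1+66=78 · T[13,13]:12*0+1=1
[14] T[14,11]:13*2717+55770=91091 · T[14,12]:13*78+2717=3731 · T[14,13]:13*1+78=91 · T[14,14]:13*0+1=1
[15] T[15,12]:14*3731+91091=143325 · T[15,13]:14*91+3731=5005 · T[15,14]:14*1+91=105 · T[15,15]:14*0+1=1
[16] T[16,13]:15*5005+143325=218400 · T[16,14]:15*105+5005=6580 · T[16,15]:15*1+105=120
Read c(16,13) = 218400, c(16,14) = 6580, c(16,15) = 120.

218400, 6580, 120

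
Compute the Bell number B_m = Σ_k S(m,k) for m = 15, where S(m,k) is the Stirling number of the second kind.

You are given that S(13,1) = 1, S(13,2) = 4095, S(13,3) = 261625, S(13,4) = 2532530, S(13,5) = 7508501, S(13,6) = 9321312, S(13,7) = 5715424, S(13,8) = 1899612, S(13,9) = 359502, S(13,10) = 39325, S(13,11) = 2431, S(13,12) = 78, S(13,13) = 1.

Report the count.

1382958545

@14  (14,1):1·1+0→1, (14,2):4095·2+1→8191, (14,3):261625·3+4095→788970, (14,4):2532530·4+261625→10391745, (14,5):7508501·5+2532530→40075035, (14,6):9321312·6+7508501→63436373, (14,7):5715424·7+9321312→49329280, (14,8):1899612·8+5715424→20912320, (14,9):359502·9+1899612→5135130, (14,10):39325·10+359502→752752, (14,11):2431·11+39325→66066, (14,12):78·12+2431→3367, (14,13):1·13+78→91, (14,14):0·14+1→1
@15  (15,1):1·1+0→1, (15,2):8191·2+1→16383, (15,3):788970·3+8191→2375101, (15,4):10391745·4+788970→42355950, (15,5):40075035·5+10391745→210766920, (15,6):63436373·6+40075035→420693273, (15,7):49329280·7+63436373→408741333, (15,8):20912320·8+49329280→216627840, (15,9):5135130·9+20912320→67128490, (15,10):752752·10+5135130→12662650, (15,11):66066·11+752752→1479478, (15,12):3367·12+66066→106470, (15,13):91·13+3367→4550, (15,14):1·14+91→105, (15,15):0·15+1→1
B_15 = ΣS(15,k) = 1+16383+2375101+42355950+210766920+420693273+408741333+216627840+67128490+12662650+1479478+106470+4550+105+1 = 1382958545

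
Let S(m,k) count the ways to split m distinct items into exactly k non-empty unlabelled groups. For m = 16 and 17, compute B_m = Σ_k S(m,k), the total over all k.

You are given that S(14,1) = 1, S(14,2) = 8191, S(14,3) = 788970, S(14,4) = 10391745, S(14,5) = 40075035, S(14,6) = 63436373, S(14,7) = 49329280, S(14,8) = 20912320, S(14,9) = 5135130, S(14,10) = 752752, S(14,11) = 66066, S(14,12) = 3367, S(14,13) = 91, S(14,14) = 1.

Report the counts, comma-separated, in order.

10480142147, 82864869804

[15] T[15,1]:1*1+0=1 · T[15,2]:2*8191+1=16383 · T[15,3]:3*788970+8191=2375101 · T[15,4]:4*10391745+788970=42355950 · T[15,5]:5*40075035+10391745=210766920 · T[15,6]:6*63436373+40075035=420693273 · T[15,7]:7*49329280+63436373=408741333 · T[15,8]:8*20912320+49329280=216627840 · T[15,9]:9*5135130+20912320=67128490 · T[15,10]:10*752752+5135130=12662650 · T[15,11]:11*66066+752752=1479478 · T[15,12]:12*3367+66066=106470 · T[15,13]:13*91+3367=4550 · T[15,14]:14*1+91=105 · T[15,15]:15*0+1=1
[16] T[16,1]:1*1+0=1 · T[16,2]:2*16383+1=32767 · T[16,3]:3*2375101+16383=7141686 · T[16,4]:4*42355950+2375101=171798901 · T[16,5]:5*210766920+42355950=1096190550 · T[16,6]:6*420693273+210766920=2734926558 · T[16,7]:7*408741333+420693273=3281882604 · T[16,8]:8*216627840+408741333=2141764053 · T[16,9]:9*67128490+216627840=820784250 · T[16,10]:10*12662650+67128490=193754990 · T[16,11]:11*1479478+12662650=28936908 · T[16,12]:12*106470+1479478=2757118 · T[16,13]:13*4550+106470=165620 · T[16,14]:14*105+4550=6020 · T[16,15]:15*1+105=120 · T[16,16]:16*0+1=1
[17] T[17,1]:1*1+0=1 · T[17,2]:2*32767+1=65535 · T[17,3]:3*7141686+32767=21457825 · T[17,4]:4*171798901+7141686=694337290 · T[17,5]:5*1096190550+171798901=5652751651 · T[17,6]:6*2734926558+1096190550=17505749898 · T[17,7]:7*3281882604+2734926558=25708104786 · T[17,8]:8*2141764053+3281882604=20415995028 · T[17,9]:9*820784250+2141764053=9528822303 · T[17,10]:10*193754990+820784250=2758334150 · T[17,11]:11*28936908+193754990=512060978 · T[17,12]:12*2757118+28936908=62022324 · T[17,13]:13*165620+2757118=4910178 · T[17,14]:14*6020+165620=249900 · T[17,15]:15*120+6020=7820 · T[17,16]:16*1+120=136 · T[17,17]:17*0+1=1
B_16 = ΣS(16,k) = 1+32767+7141686+171798901+1096190550+2734926558+3281882604+2141764053+820784250+193754990+28936908+2757118+165620+6020+120+1 = 10480142147
B_17 = ΣS(17,k) = 1+65535+21457825+694337290+5652751651+17505749898+25708104786+20415995028+9528822303+2758334150+512060978+62022324+4910178+249900+7820+136+1 = 82864869804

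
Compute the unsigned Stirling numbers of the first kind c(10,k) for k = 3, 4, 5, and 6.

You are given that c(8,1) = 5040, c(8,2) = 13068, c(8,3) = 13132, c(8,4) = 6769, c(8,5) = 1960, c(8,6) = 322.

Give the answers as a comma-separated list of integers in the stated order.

1172700, 723680, 269325, 63273

r9: T_9,2=8×13068+5040=109584; T_9,3=8×13132+13068=118124; T_9,4=8×6769+13132=67284; T_9,5=8×1960+6769=22449; T_9,6=8×322+1960=4536
r10: T_10,3=9×118124+109584=1172700; T_10,4=9×67284+118124=723680; T_10,5=9×22449+67284=269325; T_10,6=9×4536+22449=63273
Read c(10,3) = 1172700, c(10,4) = 723680, c(10,5) = 269325, c(10,6) = 63273.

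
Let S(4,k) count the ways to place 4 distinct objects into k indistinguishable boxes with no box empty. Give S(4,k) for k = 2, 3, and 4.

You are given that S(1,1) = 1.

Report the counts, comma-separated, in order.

@2  (2,1):1·1+0→1, (2,2):0·2+1→1
@3  (3,1):1·1+0→1, (3,2):1·2+1→3, (3,3):0·3+1→1
@4  (4,2):3·2+1→7, (4,3):1·3+3→6, (4,4):0·4+1→1
Read S(4,2) = 7, S(4,3) = 6, S(4,4) = 1.

7, 6, 1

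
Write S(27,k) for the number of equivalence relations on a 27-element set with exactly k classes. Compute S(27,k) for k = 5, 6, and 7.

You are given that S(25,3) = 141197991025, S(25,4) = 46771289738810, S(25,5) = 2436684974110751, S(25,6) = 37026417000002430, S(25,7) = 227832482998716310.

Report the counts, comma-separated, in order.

[26] T[26,4]:4*46771289738810+141197991025=187226356946265 · T[26,5]:5*2436684974110751+46771289738810=12230196160292565 · T[26,6]:6*37026417000002430+2436684974110751=224595186974125331 · T[26,7]:7*227832482998716310+37026417000002430=1631853797991016600
[27] T[27,5]:5*12230196160292565+187226356946265=61338207158409090 · T[27,6]:6*224595186974125331+12230196160292565=1359801318005044551 · T[27,7]:7*1631853797991016600+224595186974125331=11647571772911241531
Read S(27,5) = 61338207158409090, S(27,6) = 1359801318005044551, S(27,7) = 11647571772911241531.

61338207158409090, 1359801318005044551, 11647571772911241531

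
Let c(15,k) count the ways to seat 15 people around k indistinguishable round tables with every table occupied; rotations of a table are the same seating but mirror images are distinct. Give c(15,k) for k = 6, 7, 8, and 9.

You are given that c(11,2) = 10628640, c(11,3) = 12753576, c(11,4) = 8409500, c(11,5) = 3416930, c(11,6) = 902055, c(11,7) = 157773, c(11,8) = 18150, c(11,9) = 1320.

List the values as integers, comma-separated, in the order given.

i=12: T(12,3)=10628640+11·12753576=150917976 | T(12,4)=12753576+11·8409500=105258076 | T(12,5)=8409500+11·3416930=45995730 | T(12,6)=3416930+11·902055=13339535 | T(12,7)=902055+11·157773=2637558 | T(12,8)=157773+11·18150=357423 | T(12,9)=18150+11·1320=32670
i=13: T(13,4)=150917976+12·105258076=1414014888 | T(13,5)=105258076+12·45995730=657206836 | T(13,6)=45995730+12·13339535=206070150 | T(13,7)=13339535+12·2637558=44990231 | T(13,8)=2637558+12·357423=6926634 | T(13,9)=357423+12·32670=749463
i=14: T(14,5)=1414014888+13·657206836=9957703756 | T(14,6)=657206836+13·206070150=3336118786 | T(14,7)=206070150+13·44990231=790943153 | T(14,8)=44990231+13·6926634=135036473 | T(14,9)=6926634+13·749463=16669653
i=15: T(15,6)=9957703756+14·3336118786=56663366760 | T(15,7)=3336118786+14·790943153=14409322928 | T(15,8)=790943153+14·135036473=2681453775 | T(15,9)=135036473+14·16669653=368411615
Read c(15,6) = 56663366760, c(15,7) = 14409322928, c(15,8) = 2681453775, c(15,9) = 368411615.

56663366760, 14409322928, 2681453775, 368411615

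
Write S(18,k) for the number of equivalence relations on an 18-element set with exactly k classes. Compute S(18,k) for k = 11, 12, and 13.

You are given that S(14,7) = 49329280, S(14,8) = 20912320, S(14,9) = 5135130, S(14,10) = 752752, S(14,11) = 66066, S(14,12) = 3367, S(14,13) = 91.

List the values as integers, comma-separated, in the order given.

8391004908, 1256328866, 125854638

i=15: T(15,8)=49329280+8·20912320=216627840 | T(15,9)=20912320+9·5135130=67128490 | T(15,10)=5135130+10·752752=12662650 | T(15,11)=752752+11·66066=1479478 | T(15,12)=66066+12·3367=106470 | T(15,13)=3367+13·91=4550
i=16: T(16,9)=216627840+9·67128490=820784250 | T(16,10)=67128490+10·12662650=193754990 | T(16,11)=12662650+11·1479478=28936908 | T(16,12)=1479478+12·106470=2757118 | T(16,13)=106470+13·4550=165620
i=17: T(17,10)=820784250+10·193754990=2758334150 | T(17,11)=193754990+11·28936908=512060978 | T(17,12)=28936908+12·2757118=62022324 | T(17,13)=2757118+13·165620=4910178
i=18: T(18,11)=2758334150+11·512060978=8391004908 | T(18,12)=512060978+12·62022324=1256328866 | T(18,13)=62022324+13·4910178=125854638
Read S(18,11) = 8391004908, S(18,12) = 1256328866, S(18,13) = 125854638.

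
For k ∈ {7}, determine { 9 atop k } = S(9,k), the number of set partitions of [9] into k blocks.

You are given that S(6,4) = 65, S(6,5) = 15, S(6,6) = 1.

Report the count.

[7] T[7,5]:5*15+65=140 · T[7,6]:6*1+15=21 · T[7,7]:7*0+1=1
[8] T[8,6]:6*21+140=266 · T[8,7]:7*1+21=28
[9] T[9,7]:7*28+266=462
Read S(9,7) = 462.

462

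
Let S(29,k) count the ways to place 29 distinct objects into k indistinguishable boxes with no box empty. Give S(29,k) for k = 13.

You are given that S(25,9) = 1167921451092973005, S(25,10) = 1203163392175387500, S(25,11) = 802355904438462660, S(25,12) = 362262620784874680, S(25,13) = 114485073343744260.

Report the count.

[26] T[26,10]:10*1203163392175387500+1167921451092973005=13199555372846848005 · T[26,11]:11*802355904438462660+1203163392175387500=10029078340998476760 · T[26,12]:12*362262620784874680+802355904438462660=5149507353856958820 · T[26,13]:13*114485073343744260+362262620784874680=1850568574253550060
[27] T[27,11]:11*10029078340998476760+13199555372846848005=123519417123830092365 · T[27,12]:12*5149507353856958820+10029078340998476760=71823166587281982600 · T[27,13]:13*1850568574253550060+5149507353856958820=29206898819153109600
[28] T[28,12]:12*71823166587281982600+123519417123830092365=985397416171213883565 · T[28,13]:13*29206898819153109600+71823166587281982600=451512851236272407400
[29] T[29,13]:13*451512851236272407400+985397416171213883565=6855064482242755179765
Read S(29,13) = 6855064482242755179765.

6855064482242755179765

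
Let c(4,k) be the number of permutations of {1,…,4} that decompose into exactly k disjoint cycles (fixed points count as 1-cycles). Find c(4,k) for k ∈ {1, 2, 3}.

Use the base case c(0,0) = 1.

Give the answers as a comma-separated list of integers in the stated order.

[1] T[1,1]:0*0+1=1
[2] T[2,1]:1*1+0=1 · T[2,2]:1*0+1=1
[3] T[3,1]:2*1+0=2 · T[3,2]:2*1+1=3 · T[3,3]:2*0+1=1
[4] T[4,1]:3*2+0=6 · T[4,2]:3*3+2=11 · T[4,3]:3*1+3=6
Read c(4,1) = 6, c(4,2) = 11, c(4,3) = 6.

6, 11, 6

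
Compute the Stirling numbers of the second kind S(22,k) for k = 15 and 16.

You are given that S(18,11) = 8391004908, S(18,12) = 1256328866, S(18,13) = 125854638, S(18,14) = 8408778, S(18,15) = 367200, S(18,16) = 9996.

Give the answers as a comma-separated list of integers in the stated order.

row 19: T[19][12]=12·1256328866+8391004908=23466951300  T[19][13]=13·125854638+1256328866=2892439160  T[19][14]=14·8408778+125854638=243577530  T[19][15]=15·367200+8408778=13916778  T[19][16]=16·9996+367200=527136
row 20: T[20][13]=13·2892439160+23466951300=61068660380  T[20][14]=14·243577530+2892439160=6302524580  T[20][15]=15·13916778+243577530=452329200  T[20][16]=16·527136+13916778=22350954
row 21: T[21][14]=14·6302524580+61068660380=149304004500  T[21][15]=15·452329200+6302524580=13087462580  T[21][16]=16·22350954+452329200=809944464
row 22: T[22][15]=15·13087462580+149304004500=345615943200  T[22][16]=16·809944464+13087462580=26046574004
Read S(22,15) = 345615943200, S(22,16) = 26046574004.

345615943200, 26046574004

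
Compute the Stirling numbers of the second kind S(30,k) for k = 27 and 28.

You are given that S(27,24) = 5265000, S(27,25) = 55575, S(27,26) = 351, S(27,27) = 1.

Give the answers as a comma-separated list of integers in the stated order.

10359090, 86275

@28  (28,25):55575·25+5265000→6654375, (28,26):351·26+55575→64701, (28,27):1·27+351→378, (28,28):0·28+1→1
@29  (29,26):64701·26+6654375→8336601, (29,27):378·27+64701→74907, (29,28):1·28+378→406
@30  (30,27):74907·27+8336601→10359090, (30,28):406·28+74907→86275
Read S(30,27) = 10359090, S(30,28) = 86275.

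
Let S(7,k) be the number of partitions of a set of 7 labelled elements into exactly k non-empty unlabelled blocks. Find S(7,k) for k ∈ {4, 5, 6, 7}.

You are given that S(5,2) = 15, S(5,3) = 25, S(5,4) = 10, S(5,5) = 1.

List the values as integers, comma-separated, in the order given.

[6] T[6,3]:3*25+15=90 · T[6,4]:4*10+25=65 · T[6,5]:5*1+10=15 · T[6,6]:6*0+1=1
[7] T[7,4]:4*65+90=350 · T[7,5]:5*15+65=140 · T[7,6]:6*1+15=21 · T[7,7]:7*0+1=1
Read S(7,4) = 350, S(7,5) = 140, S(7,6) = 21, S(7,7) = 1.

350, 140, 21, 1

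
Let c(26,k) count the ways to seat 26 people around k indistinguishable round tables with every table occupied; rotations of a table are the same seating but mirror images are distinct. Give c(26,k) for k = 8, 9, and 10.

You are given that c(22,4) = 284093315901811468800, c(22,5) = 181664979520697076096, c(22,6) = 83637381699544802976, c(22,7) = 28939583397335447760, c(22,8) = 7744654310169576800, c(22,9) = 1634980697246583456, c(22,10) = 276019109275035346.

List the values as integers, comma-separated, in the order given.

i=23: T(23,5)=284093315901811468800+22·181664979520697076096=4280722865357147142912 | T(23,6)=181664979520697076096+22·83637381699544802976=2021687376910682741568 | T(23,7)=83637381699544802976+22·28939583397335447760=720308216440924653696 | T(23,8)=28939583397335447760+22·7744654310169576800=199321978221066137360 | T(23,9)=7744654310169576800+22·1634980697246583456=43714229649594412832 | T(23,10)=1634980697246583456+22·276019109275035346=7707401101297361068
i=24: T(24,6)=4280722865357147142912+23·2021687376910682741568=50779532534302850198976 | T(24,7)=2021687376910682741568+23·720308216440924653696=18588776355051949776576 | T(24,8)=720308216440924653696+23·199321978221066137360=5304713715525445812976 | T(24,9)=199321978221066137360+23·43714229649594412832=1204749260161737632496 | T(24,10)=43714229649594412832+23·7707401101297361068=220984454979433717396
i=25: T(25,7)=50779532534302850198976+24·18588776355051949776576=496910165055549644836800 | T(25,8)=18588776355051949776576+24·5304713715525445812976=145901905527662649288000 | T(25,9)=5304713715525445812976+24·1204749260161737632496=34218695959407148992880 | T(25,10)=1204749260161737632496+24·220984454979433717396=6508376179668146850000
i=26: T(26,8)=496910165055549644836800+25·145901905527662649288000=4144457803247115877036800 | T(26,9)=145901905527662649288000+25·34218695959407148992880=1001369304512841374110000 | T(26,10)=34218695959407148992880+25·6508376179668146850000=196928100451110820242880
Read c(26,8) = 4144457803247115877036800, c(26,9) = 1001369304512841374110000, c(26,10) = 196928100451110820242880.

4144457803247115877036800, 1001369304512841374110000, 196928100451110820242880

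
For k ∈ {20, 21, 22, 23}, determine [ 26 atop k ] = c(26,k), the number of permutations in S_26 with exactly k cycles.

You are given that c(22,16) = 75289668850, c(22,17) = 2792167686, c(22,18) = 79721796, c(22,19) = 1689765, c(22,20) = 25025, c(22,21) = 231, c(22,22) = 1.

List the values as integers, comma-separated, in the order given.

696829576300, 17247104875, 333685495, 4858750

@23  (23,17):2792167686·22+75289668850→136717357942, (23,18):79721796·22+2792167686→4546047198, (23,19):1689765·22+79721796→116896626, (23,20):25025·22+1689765→2240315, (23,21):231·22+25025→30107, (23,22):1·22+231→253, (23,23):0·22+1→1
@24  (24,18):4546047198·23+136717357942→241276443496, (24,19):116896626·23+4546047198→7234669596, (24,20):2240315·23+116896626→168423871, (24,21):30107·23+2240315→2932776, (24,22):253·23+30107→35926, (24,23):1·23+253→276
@25  (25,19):7234669596·24+241276443496→414908513800, (25,20):168423871·24+7234669596→11276842500, (25,21):2932776·24+168423871→238810495, (25,22):35926·24+2932776→3795000, (25,23):276·24+35926→42550
@26  (26,20):11276842500·25+414908513800→696829576300, (26,21):238810495·25+11276842500→17247104875, (26,22):3795000·25+238810495→333685495, (26,23):42550·25+3795000→4858750
Read c(26,20) = 696829576300, c(26,21) = 17247104875, c(26,22) = 333685495, c(26,23) = 4858750.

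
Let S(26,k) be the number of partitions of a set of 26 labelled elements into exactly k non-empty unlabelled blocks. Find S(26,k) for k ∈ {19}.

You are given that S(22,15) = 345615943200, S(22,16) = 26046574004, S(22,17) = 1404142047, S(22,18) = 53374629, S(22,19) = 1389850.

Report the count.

6433839018750

[23] T[23,16]:16*26046574004+345615943200=762361127264 · T[23,17]:17*1404142047+26046574004=49916988803 · T[23,18]:18*53374629+1404142047=2364885369 · T[23,19]:19*1389850+53374629=79781779
[24] T[24,17]:17*49916988803+762361127264=1610949936915 · T[24,18]:18*2364885369+49916988803=92484925445 · T[24,19]:19*79781779+2364885369=3880739170
[25] T[25,18]:18*92484925445+1610949936915=3275678594925 · T[25,19]:19*3880739170+92484925445=166218969675
[26] T[26,19]:19*166218969675+3275678594925=6433839018750
Read S(26,19) = 6433839018750.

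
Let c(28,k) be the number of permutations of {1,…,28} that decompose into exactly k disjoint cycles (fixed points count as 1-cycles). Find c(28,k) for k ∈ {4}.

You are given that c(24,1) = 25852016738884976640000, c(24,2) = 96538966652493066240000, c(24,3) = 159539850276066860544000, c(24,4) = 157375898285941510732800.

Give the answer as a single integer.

i=25: T(25,1)=0+24·25852016738884976640000=620448401733239439360000 | T(25,2)=25852016738884976640000+24·96538966652493066240000=2342787216398718566400000 | T(25,3)=96538966652493066240000+24·159539850276066860544000=3925495373278097719296000 | T(25,4)=159539850276066860544000+24·157375898285941510732800=3936561409138663118131200
i=26: T(26,2)=620448401733239439360000+25·2342787216398718566400000=59190128811701203599360000 | T(26,3)=2342787216398718566400000+25·3925495373278097719296000=100480171548351161548800000 | T(26,4)=3925495373278097719296000+25·3936561409138663118131200=102339530601744675672576000
i=27: T(27,3)=59190128811701203599360000+26·100480171548351161548800000=2671674589068831403868160000 | T(27,4)=100480171548351161548800000+26·102339530601744675672576000=2761307967193712729035776000
i=28: T(28,4)=2671674589068831403868160000+27·2761307967193712729035776000=77226989703299075087834112000
Read c(28,4) = 77226989703299075087834112000.

77226989703299075087834112000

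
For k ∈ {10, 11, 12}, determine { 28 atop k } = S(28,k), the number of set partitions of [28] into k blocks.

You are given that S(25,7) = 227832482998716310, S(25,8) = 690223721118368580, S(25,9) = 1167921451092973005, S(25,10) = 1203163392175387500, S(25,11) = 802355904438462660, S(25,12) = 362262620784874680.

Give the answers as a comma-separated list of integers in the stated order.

@26  (26,8):690223721118368580·8+227832482998716310→5749622251945664950, (26,9):1167921451092973005·9+690223721118368580→11201516780955125625, (26,10):1203163392175387500·10+1167921451092973005→13199555372846848005, (26,11):802355904438462660·11+1203163392175387500→10029078340998476760, (26,12):362262620784874680·12+802355904438462660→5149507353856958820
@27  (27,9):11201516780955125625·9+5749622251945664950→106563273280541795575, (27,10):13199555372846848005·10+11201516780955125625→143197070509423605675, (27,11):10029078340998476760·11+13199555372846848005→123519417123830092365, (27,12):5149507353856958820·12+10029078340998476760→71823166587281982600
@28  (28,10):143197070509423605675·10+106563273280541795575→1538533978374777852325, (28,11):123519417123830092365·11+143197070509423605675→1501910658871554621690, (28,12):71823166587281982600·12+123519417123830092365→985397416171213883565
Read S(28,10) = 1538533978374777852325, S(28,11) = 1501910658871554621690, S(28,12) = 985397416171213883565.

1538533978374777852325, 1501910658871554621690, 985397416171213883565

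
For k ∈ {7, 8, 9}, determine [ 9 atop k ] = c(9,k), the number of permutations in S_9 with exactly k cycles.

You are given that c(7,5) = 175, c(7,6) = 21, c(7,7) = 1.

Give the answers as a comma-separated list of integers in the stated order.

i=8: T(8,6)=175+7·21=322 | T(8,7)=21+7·1=28 | T(8,8)=1+7·0=1
i=9: T(9,7)=322+8·28=546 | T(9,8)=28+8·1=36 | T(9,9)=1+8·0=1
Read c(9,7) = 546, c(9,8) = 36, c(9,9) = 1.

546, 36, 1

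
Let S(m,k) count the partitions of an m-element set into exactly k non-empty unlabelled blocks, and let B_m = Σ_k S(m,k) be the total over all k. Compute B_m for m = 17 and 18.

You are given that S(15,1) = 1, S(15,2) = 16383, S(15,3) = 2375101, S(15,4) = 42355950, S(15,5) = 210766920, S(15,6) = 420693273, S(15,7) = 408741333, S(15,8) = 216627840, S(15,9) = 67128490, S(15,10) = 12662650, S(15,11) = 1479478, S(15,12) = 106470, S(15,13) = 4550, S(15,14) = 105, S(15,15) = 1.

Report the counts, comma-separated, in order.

82864869804, 682076806159

@16  (16,1):1·1+0→1, (16,2):16383·2+1→32767, (16,3):2375101·3+16383→7141686, (16,4):42355950·4+2375101→171798901, (16,5):210766920·5+42355950→1096190550, (16,6):420693273·6+210766920→2734926558, (16,7):408741333·7+420693273→3281882604, (16,8):216627840·8+408741333→2141764053, (16,9):67128490·9+216627840→820784250, (16,10):12662650·10+67128490→193754990, (16,11):1479478·11+12662650→28936908, (16,12):106470·12+1479478→2757118, (16,13):4550·13+106470→165620, (16,14):105·14+4550→6020, (16,15):1·15+105→120, (16,16):0·16+1→1
@17  (17,1):1·1+0→1, (17,2):32767·2+1→65535, (17,3):7141686·3+32767→21457825, (17,4):171798901·4+7141686→694337290, (17,5):1096190550·5+171798901→5652751651, (17,6):2734926558·6+1096190550→17505749898, (17,7):3281882604·7+2734926558→25708104786, (17,8):2141764053·8+3281882604→20415995028, (17,9):820784250·9+2141764053→9528822303, (17,10):193754990·10+820784250→2758334150, (17,11):28936908·11+193754990→512060978, (17,12):2757118·12+28936908→62022324, (17,13):165620·13+2757118→4910178, (17,14):6020·14+165620→249900, (17,15):120·15+6020→7820, (17,16):1·16+120→136, (17,17):0·17+1→1
@18  (18,1):1·1+0→1, (18,2):65535·2+1→131071, (18,3):21457825·3+65535→64439010, (18,4):694337290·4+21457825→2798806985, (18,5):5652751651·5+694337290→28958095545, (18,6):17505749898·6+5652751651→110687251039, (18,7):25708104786·7+17505749898→197462483400, (18,8):20415995028·8+25708104786→189036065010, (18,9):9528822303·9+20415995028→106175395755, (18,10):2758334150·10+9528822303→37112163803, (18,11):512060978·11+2758334150→8391004908, (18,12):62022324·12+512060978→1256328866, (18,13):4910178·13+62022324→125854638, (18,14):249900·14+4910178→8408778, (18,15):7820·15+249900→367200, (18,16):136·16+7820→9996, (18,17):1·17+136→153, (18,18):0·18+1→1
B_17 = ΣS(17,k) = 1+65535+21457825+694337290+5652751651+17505749898+25708104786+20415995028+9528822303+2758334150+512060978+62022324+4910178+249900+7820+136+1 = 82864869804
B_18 = ΣS(18,k) = 1+131071+64439010+2798806985+28958095545+110687251039+197462483400+189036065010+106175395755+37112163803+8391004908+1256328866+125854638+8408778+367200+9996+153+1 = 682076806159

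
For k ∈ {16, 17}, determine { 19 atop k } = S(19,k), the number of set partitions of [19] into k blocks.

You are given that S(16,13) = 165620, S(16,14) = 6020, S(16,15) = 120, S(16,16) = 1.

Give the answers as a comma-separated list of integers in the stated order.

[17] T[17,14]:14*6020+165620=249900 · T[17,15]:15*120+6020=7820 · T[17,16]:16*1+120=136 · T[17,17]:17*0+1=1
[18] T[18,15]:15*7820+249900=367200 · T[18,16]:16*136+7820=9996 · T[18,17]:17*1+136=153
[19] T[19,16]:16*9996+367200=527136 · T[19,17]:17*153+9996=12597
Read S(19,16) = 527136, S(19,17) = 12597.

527136, 12597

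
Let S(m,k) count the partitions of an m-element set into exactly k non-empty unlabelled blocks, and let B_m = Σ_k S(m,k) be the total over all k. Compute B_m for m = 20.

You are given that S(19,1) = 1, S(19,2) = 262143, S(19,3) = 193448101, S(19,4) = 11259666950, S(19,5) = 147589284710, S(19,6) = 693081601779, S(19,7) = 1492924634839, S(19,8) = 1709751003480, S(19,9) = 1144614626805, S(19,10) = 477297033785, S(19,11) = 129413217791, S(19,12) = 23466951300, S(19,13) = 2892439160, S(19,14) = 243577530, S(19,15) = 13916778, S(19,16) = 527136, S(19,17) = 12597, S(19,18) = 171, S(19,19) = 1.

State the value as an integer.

51724158235372

[20] T[20,1]:1*1+0=1 · T[20,2]:2*262143+1=524287 · T[20,3]:3*193448101+262143=580606446 · T[20,4]:4*11259666950+193448101=45232115901 · T[20,5]:5*147589284710+11259666950=749206090500 · T[20,6]:6*693081601779+147589284710=4306078895384 · T[20,7]:7*1492924634839+693081601779=11143554045652 · T[20,8]:8*1709751003480+1492924634839=15170932662679 · T[20,9]:9*1144614626805+1709751003480=12011282644725 · T[20,10]:10*477297033785+1144614626805=5917584964655 · T[20,11]:11*129413217791+477297033785=1900842429486 · T[20,12]:12*23466951300+129413217791=411016633391 · T[20,13]:13*2892439160+23466951300=61068660380 · T[20,14]:14*243577530+2892439160=6302524580 · T[20,15]:15*13916778+243577530=452329200 · T[20,16]:16*527136+13916778=22350954 · T[20,17]:17*12597+527136=741285 · T[20,18]:18*171+12597=15675 · T[20,19]:19*1+171=190 · T[20,20]:20*0+1=1
B_20 = ΣS(20,k) = 1+524287+580606446+45232115901+749206090500+4306078895384+11143554045652+15170932662679+12011282644725+5917584964655+1900842429486+411016633391+61068660380+6302524580+452329200+22350954+741285+15675+190+1 = 51724158235372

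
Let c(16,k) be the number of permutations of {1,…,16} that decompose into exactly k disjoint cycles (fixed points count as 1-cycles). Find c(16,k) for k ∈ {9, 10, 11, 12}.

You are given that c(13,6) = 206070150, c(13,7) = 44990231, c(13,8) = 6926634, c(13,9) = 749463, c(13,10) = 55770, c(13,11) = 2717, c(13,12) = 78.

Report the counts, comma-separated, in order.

r14: T_14,7=13×44990231+206070150=790943153; T_14,8=13×6926634+44990231=135036473; T_14,9=13×749463+6926634=16669653; T_14,10=13×55770+749463=1474473; T_14,11=13×2717+55770=91091; T_14,12=13×78+2717=3731
r15: T_15,8=14×135036473+790943153=2681453775; T_15,9=14×16669653+135036473=368411615; T_15,10=14×1474473+16669653=37312275; T_15,11=14×91091+1474473=2749747; T_15,12=14×3731+91091=143325
r16: T_16,9=15×368411615+2681453775=8207628000; T_16,10=15×37312275+368411615=928095740; T_16,11=15×2749747+37312275=78558480; T_16,12=15×143325+2749747=4899622
Read c(16,9) = 8207628000, c(16,10) = 928095740, c(16,11) = 78558480, c(16,12) = 4899622.

8207628000, 928095740, 78558480, 4899622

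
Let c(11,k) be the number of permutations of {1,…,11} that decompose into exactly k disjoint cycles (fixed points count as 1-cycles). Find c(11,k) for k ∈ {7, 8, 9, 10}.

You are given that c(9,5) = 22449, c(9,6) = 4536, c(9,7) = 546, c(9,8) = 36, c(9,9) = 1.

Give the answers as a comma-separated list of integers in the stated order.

row 10: T[10][6]=9·4536+22449=63273  T[10][7]=9·546+4536=9450  T[10][8]=9·36+546=870  T[10][9]=9·1+36=45  T[10][10]=9·0+1=1
row 11: T[11][7]=10·9450+63273=157773  T[11][8]=10·870+9450=18150  T[11][9]=10·45+870=1320  T[11][10]=10·1+45=55
Read c(11,7) = 157773, c(11,8) = 18150, c(11,9) = 1320, c(11,10) = 55.

157773, 18150, 1320, 55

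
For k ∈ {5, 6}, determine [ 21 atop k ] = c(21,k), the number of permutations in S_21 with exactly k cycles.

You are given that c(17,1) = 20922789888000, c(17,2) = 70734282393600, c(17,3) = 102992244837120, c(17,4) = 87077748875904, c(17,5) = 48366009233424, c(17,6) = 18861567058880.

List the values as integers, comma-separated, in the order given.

@18  (18,2):70734282393600·17+20922789888000→1223405590579200, (18,3):102992244837120·17+70734282393600→1821602444624640, (18,4):87077748875904·17+102992244837120→1583313975727488, (18,5):48366009233424·17+87077748875904→909299905844112, (18,6):18861567058880·17+48366009233424→369012649234384
@19  (19,3):1821602444624640·18+1223405590579200→34012249593822720, (19,4):1583313975727488·18+1821602444624640→30321254007719424, (19,5):909299905844112·18+1583313975727488→17950712280921504, (19,6):369012649234384·18+909299905844112→7551527592063024
@20  (20,4):30321254007719424·19+34012249593822720→610116075740491776, (20,5):17950712280921504·19+30321254007719424→371384787345228000, (20,6):7551527592063024·19+17950712280921504→161429736530118960
@21  (21,5):371384787345228000·20+610116075740491776→8037811822645051776, (21,6):161429736530118960·20+371384787345228000→3599979517947607200
Read c(21,5) = 8037811822645051776, c(21,6) = 3599979517947607200.

8037811822645051776, 3599979517947607200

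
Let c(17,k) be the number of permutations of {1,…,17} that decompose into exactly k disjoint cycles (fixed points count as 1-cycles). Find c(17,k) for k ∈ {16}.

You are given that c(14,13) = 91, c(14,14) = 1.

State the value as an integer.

[15] T[15,14]:14*1+91=105 · T[15,15]:14*0+1=1
[16] T[16,15]:15*1+105=120 · T[16,16]:15*0+1=1
[17] T[17,16]:16*1+120=136
Read c(17,16) = 136.

136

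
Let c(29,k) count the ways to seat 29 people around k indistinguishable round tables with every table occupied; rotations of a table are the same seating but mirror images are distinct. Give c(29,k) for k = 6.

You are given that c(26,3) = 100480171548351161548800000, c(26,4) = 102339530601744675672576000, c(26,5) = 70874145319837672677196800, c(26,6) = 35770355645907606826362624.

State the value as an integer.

866422974395414742142363398144

row 27: T[27][4]=26·102339530601744675672576000+100480171548351161548800000=2761307967193712729035776000  T[27][5]=26·70874145319837672677196800+102339530601744675672576000=1945067308917524165279692800  T[27][6]=26·35770355645907606826362624+70874145319837672677196800=1000903392113435450162625024
row 28: T[28][5]=27·1945067308917524165279692800+2761307967193712729035776000=55278125307966865191587481600  T[28][6]=27·1000903392113435450162625024+1945067308917524165279692800=28969458895980281319670568448
row 29: T[29][6]=28·28969458895980281319670568448+55278125307966865191587481600=866422974395414742142363398144
Read c(29,6) = 866422974395414742142363398144.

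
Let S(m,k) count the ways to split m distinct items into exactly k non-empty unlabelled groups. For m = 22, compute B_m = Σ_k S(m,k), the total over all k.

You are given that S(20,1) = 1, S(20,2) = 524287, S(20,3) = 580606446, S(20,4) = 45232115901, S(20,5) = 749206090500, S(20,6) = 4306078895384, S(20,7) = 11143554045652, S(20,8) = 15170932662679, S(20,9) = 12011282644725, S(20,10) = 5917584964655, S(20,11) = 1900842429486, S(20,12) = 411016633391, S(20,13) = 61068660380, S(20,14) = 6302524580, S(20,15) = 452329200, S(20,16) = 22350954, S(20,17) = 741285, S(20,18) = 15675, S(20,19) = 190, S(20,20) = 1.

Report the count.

[21] T[21,1]:1*1+0=1 · T[21,2]:2*524287+1=1048575 · T[21,3]:3*580606446+524287=1742343625 · T[21,4]:4*45232115901+580606446=181509070050 · T[21,5]:5*749206090500+45232115901=3791262568401 · T[21,6]:6*4306078895384+749206090500=26585679462804 · T[21,7]:7*11143554045652+4306078895384=82310957214948 · T[21,8]:8*15170932662679+11143554045652=132511015347084 · T[21,9]:9*12011282644725+15170932662679=123272476465204 · T[21,10]:10*5917584964655+12011282644725=71187132291275 · T[21,11]:11*1900842429486+5917584964655=26826851689001 · T[21,12]:12*411016633391+1900842429486=6833042030178 · T[21,13]:13*61068660380+411016633391=1204909218331 · T[21,14]:14*6302524580+61068660380=149304004500 · T[21,15]:15*452329200+6302524580=13087462580 · T[21,16]:16*22350954+452329200=809944464 · T[21,17]:17*741285+22350954=34952799 · T[21,18]:18*15675+741285=1023435 · T[21,19]:19*190+15675=19285 · T[21,20]:20*1+190=210 · T[21,21]:21*0+1=1
[22] T[22,1]:1*1+0=1 · T[22,2]:2*1048575+1=2097151 · T[22,3]:3*1742343625+1048575=5228079450 · T[22,4]:4*181509070050+1742343625=727778623825 · T[22,5]:5*3791262568401+181509070050=19137821912055 · T[22,6]:6*26585679462804+3791262568401=163305339345225 · T[22,7]:7*82310957214948+26585679462804=602762379967440 · T[22,8]:8*132511015347084+82310957214948=1142399079991620 · T[22,9]:9*123272476465204+132511015347084=1241963303533920 · T[22,10]:10*71187132291275+123272476465204=835143799377954 · T[22,11]:11*26826851689001+71187132291275=366282500870286 · T[22,12]:12*6833042030178+26826851689001=108823356051137 · T[22,13]:13*1204909218331+6833042030178=22496861868481 · T[22,14]:14*149304004500+1204909218331=3295165281331 · T[22,15]:15*13087462580+149304004500=345615943200 · T[22,16]:16*809944464+13087462580=26046574004 · T[22,17]:17*34952799+809944464=1404142047 · T[22,18]:18*1023435+34952799=53374629 · T[22,19]:19*19285+1023435=1389850 · T[22,20]:20*210+19285=23485 · T[22,21]:21*1+210=231 · T[22,22]:22*0+1=1
B_22 = ΣS(22,k) = 1+2097151+5228079450+727778623825+19137821912055+163305339345225+602762379967440+1142399079991620+1241963303533920+835143799377954+366282500870286+108823356051137+22496861868481+3295165281331+345615943200+26046574004+1404142047+53374629+1389850+23485+231+1 = 4506715738447323

4506715738447323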